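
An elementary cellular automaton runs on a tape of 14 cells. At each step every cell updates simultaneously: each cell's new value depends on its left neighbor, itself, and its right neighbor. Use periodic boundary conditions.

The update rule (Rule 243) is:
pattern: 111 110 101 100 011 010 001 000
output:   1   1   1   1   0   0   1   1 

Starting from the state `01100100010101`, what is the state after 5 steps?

10101011101110

10111011101010
01011101110101
10101110111010
01010111011101
10101011101110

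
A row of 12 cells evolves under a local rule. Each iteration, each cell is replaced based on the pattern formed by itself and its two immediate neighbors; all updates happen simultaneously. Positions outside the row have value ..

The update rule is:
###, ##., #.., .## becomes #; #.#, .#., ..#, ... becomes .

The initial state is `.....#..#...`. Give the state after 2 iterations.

......#..#..
.......#..#.

.......#..#.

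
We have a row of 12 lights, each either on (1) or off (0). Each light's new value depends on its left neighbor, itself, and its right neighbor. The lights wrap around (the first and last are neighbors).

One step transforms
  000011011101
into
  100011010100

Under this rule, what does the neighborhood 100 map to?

1

At position 0 the neighborhood is 100; the next row has 1 there.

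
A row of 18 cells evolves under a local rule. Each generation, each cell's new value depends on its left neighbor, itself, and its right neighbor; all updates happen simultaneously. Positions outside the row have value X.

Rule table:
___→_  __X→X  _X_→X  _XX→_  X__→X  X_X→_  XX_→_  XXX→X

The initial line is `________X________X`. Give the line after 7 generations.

generation 1: X______XXX______X_
generation 2: _X____X_X_X____XX_
generation 3: _XX__XX_X_XX__X___
generation 4: ___XX___X___XXXX_X
generation 5: X_X__X_XXX_X_XX___
generation 6: __XXXX__X__X___X_X
generation 7: XX_XX_XXXXXXX_XX__

XX_XX_XXXXXXX_XX__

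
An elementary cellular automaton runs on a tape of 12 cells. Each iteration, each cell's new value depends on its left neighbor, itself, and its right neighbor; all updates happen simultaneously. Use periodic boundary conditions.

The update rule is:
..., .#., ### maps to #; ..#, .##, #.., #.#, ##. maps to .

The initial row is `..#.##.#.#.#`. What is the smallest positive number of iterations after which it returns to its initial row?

iteration 1: ..#....#.#.#
iteration 2: ..#.##.#.#.#

2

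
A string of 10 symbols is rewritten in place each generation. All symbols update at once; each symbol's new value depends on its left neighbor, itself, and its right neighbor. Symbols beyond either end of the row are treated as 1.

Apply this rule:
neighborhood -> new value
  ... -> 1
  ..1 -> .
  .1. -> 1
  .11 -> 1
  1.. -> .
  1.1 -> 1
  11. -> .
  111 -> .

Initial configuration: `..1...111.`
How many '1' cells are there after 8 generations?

5

..1.1.1..1
..11111..1
..1......1
..1.1111.1
..111...11
..1...1.1.
..1.1.1111
..11111...
count of 1: 5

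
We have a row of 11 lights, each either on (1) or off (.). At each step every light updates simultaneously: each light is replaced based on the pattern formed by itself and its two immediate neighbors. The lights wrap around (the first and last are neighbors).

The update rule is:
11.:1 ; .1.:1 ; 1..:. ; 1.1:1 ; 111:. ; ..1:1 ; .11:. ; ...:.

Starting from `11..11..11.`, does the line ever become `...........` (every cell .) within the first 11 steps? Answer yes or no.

.1.1.1.1.11
111111111.1
........11.
.......1.1.
......1111.
.....1...1.
....11..11.
...1.1.1.1.
..11111111.
.1.......1.
11......11.
step 11 is 11......11., still not uniform .

no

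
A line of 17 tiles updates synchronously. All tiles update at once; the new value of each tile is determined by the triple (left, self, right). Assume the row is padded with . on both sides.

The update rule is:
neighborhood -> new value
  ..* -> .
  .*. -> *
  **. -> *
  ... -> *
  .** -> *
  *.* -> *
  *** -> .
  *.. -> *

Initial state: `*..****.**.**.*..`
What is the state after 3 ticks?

*...***********.*

**.*..***********
*****.*.........*
*...***********.*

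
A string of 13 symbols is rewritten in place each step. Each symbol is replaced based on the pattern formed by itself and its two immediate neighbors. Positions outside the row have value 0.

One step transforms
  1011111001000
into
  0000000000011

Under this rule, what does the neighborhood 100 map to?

0

At position 7 the neighborhood is 100; the next row has 0 there.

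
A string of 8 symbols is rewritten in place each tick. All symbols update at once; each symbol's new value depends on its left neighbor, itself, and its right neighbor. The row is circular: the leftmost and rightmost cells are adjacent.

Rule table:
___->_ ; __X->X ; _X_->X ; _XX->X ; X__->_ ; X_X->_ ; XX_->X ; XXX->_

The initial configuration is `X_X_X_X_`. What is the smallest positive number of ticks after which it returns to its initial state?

1

X_X_X_X_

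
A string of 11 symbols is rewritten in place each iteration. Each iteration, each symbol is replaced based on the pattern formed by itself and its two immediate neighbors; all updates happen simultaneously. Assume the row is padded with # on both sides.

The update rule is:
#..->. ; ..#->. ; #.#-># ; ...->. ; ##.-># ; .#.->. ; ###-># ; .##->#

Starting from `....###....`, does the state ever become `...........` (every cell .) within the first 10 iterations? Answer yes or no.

iteration 1: ....###....  (fixed point — unchanged through iteration 10)
iteration 10 is ....###...., still not uniform .

no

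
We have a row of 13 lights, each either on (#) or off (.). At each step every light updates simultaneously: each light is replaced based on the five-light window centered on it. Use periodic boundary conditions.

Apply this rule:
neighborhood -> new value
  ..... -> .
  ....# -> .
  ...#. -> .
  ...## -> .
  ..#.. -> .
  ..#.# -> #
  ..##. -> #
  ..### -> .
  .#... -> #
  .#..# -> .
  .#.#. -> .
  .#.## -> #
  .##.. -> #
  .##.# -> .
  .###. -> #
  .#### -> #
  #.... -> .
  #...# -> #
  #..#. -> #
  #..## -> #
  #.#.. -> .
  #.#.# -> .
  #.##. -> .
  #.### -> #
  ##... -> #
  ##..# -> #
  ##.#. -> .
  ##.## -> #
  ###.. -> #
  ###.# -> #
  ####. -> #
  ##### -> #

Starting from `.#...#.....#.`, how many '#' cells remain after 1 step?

4

#.##..#......
count of #: 4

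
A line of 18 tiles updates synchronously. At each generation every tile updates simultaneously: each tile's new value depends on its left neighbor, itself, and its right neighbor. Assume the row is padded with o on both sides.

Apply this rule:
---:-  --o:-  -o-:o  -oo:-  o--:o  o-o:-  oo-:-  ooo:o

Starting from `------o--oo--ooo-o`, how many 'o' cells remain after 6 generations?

4

o-----oo---o--o---
-o------o--oo-oo--
-oo-----oo------o-
---o------o-----o-
o--oo-----oo----o-
-o---o------o---o-
count of o: 4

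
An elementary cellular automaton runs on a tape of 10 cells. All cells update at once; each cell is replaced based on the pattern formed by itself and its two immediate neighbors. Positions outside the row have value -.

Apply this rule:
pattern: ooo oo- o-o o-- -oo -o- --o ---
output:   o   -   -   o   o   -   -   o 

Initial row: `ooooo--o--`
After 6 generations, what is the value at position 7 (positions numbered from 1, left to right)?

-

generation 1: oooo-o--oo
generation 2: ooo---o-o-
generation 3: oo-oo----o
generation 4: o--o-ooo--
generation 5: -o---oo-oo
generation 6: --oo-o--o-
position 7 holds -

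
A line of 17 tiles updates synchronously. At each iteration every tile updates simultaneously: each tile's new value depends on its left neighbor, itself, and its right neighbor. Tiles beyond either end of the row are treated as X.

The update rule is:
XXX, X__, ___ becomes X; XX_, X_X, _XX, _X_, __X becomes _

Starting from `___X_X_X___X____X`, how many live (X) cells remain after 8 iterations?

XX______XX__XXX__
X_XXXXX___X__X_X_
___XXX_XX__X_____
XX__X____X__XXXX_
X_X__XXX__X__XX__
___X__X_X__X___X_
XX__X____X__XX___
X_X__XXX__X___XX_
count of X: 8

8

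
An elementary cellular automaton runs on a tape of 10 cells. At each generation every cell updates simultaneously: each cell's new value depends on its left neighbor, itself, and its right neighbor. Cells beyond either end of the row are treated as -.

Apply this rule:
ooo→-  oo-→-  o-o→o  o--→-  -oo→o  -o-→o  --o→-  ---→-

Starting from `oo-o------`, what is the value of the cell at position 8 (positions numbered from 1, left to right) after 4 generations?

generation 1: o-oo------
generation 2: ooo-------
generation 3: o---------
generation 4: o---------
position 8 holds -

-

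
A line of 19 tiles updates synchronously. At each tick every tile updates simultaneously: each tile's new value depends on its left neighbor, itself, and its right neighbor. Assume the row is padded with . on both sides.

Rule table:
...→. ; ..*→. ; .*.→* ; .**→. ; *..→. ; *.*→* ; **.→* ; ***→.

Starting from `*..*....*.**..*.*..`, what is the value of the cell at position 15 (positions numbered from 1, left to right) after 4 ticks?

tick 1: *..*....**.*..***..
tick 2: *..*.....***....*..
tick 3: *..*.......*....*..
tick 4: *..*.......*....*..
position 15 holds .

.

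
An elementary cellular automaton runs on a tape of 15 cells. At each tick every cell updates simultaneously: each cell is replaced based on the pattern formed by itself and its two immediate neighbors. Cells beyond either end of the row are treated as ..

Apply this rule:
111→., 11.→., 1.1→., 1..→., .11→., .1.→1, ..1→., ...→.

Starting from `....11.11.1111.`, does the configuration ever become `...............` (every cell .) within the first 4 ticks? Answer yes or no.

...............
all cells are . at tick 1

yes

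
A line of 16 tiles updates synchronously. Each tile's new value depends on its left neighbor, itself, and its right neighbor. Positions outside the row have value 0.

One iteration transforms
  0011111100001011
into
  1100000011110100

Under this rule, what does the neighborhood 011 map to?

At position 2 the neighborhood is 011; the next row has 0 there.

0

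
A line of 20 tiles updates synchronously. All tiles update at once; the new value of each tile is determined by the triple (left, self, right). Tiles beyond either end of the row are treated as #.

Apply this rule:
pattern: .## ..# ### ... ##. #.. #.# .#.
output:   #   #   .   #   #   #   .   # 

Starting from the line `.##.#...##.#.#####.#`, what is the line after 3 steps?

.##.######.#.#...#.#

.##.######.#.#...#.#
.##.#....#.#.#####.#
.##.######.#.#...#.#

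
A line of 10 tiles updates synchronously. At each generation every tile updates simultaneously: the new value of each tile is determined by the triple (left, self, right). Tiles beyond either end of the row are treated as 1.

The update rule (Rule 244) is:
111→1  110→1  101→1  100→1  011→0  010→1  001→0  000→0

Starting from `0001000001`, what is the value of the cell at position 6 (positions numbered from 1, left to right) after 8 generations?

1

1001100000
1100110000
1110011000
1111001100
1111100110
1111110011
1111111001
1111111100
position 6 holds 1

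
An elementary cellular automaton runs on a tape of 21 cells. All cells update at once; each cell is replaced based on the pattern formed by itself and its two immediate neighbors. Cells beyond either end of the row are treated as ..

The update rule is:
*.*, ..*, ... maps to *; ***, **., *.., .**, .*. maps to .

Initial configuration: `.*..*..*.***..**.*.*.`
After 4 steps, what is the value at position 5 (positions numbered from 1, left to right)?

.

step 1: *..*..*.*....*..*.*..
step 2: ..*..*.*..***..*.*..*
step 3: **..*.*..*....*.*..*.
step 4: ...*.*..*..***.*..*..
position 5 holds .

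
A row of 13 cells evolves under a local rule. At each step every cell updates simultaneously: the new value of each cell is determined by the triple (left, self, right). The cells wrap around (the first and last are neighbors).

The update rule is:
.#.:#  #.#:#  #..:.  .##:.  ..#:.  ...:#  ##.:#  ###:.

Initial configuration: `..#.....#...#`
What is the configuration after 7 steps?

###.##..#.###

..#.###.#.#.#
..##..#######
...#........#
.#.#.######.#
#####.....###
....#.###....
###.##..#.###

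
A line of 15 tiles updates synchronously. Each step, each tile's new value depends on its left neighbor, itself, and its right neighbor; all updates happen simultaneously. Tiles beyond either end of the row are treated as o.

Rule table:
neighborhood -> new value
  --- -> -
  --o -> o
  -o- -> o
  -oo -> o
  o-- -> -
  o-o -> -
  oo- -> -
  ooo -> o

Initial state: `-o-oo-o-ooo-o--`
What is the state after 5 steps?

-o-o-o-o--o-ooo

step 1: -o-o--o-oo--o-o
step 2: -o-o-oo-o--oo-o
step 3: -o-o-o--o-oo--o
step 4: -o-o-o-oo-o--oo
step 5: -o-o-o-o--o-ooo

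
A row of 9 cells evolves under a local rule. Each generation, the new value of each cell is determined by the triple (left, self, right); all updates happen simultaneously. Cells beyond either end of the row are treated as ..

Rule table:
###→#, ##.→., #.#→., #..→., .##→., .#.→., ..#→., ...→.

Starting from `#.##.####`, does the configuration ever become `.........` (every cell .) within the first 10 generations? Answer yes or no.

......##.
.........
all cells are . at generation 2

yes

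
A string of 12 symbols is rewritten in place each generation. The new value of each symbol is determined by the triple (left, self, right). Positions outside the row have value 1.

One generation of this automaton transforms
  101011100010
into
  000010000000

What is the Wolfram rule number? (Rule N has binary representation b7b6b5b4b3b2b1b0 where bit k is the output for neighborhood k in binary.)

position 5: 111 → 0  (bit 7 = 0)
position 0: 110 → 0  (bit 6 = 0)
position 1: 101 → 0  (bit 5 = 0)
position 7: 100 → 0  (bit 4 = 0)
position 4: 011 → 1  (bit 3 = 1)
position 2: 010 → 0  (bit 2 = 0)
position 9: 001 → 0  (bit 1 = 0)
position 8: 000 → 0  (bit 0 = 0)
bits b7..b0 = 00001000 = 8

8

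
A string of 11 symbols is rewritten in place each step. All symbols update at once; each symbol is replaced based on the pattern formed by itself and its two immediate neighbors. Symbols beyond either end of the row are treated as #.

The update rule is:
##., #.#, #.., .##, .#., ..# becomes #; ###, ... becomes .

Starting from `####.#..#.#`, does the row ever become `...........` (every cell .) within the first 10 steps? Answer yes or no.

yes

step 1: ...########
step 2: #.##.......
step 3: #####.....#
step 4: ....##...##
step 5: #..####.##.
step 6: ####..#####
step 7: ...####....
step 8: #.##..##..#
step 9: ###########
step 10: ...........
all cells are . at step 10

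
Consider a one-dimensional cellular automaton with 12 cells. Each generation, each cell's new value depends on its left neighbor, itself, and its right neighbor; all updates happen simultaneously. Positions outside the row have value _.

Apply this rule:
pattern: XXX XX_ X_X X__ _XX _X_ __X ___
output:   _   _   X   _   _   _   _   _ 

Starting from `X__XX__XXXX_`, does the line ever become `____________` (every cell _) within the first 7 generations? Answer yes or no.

generation 1: ____________
all cells are _ at generation 1

yes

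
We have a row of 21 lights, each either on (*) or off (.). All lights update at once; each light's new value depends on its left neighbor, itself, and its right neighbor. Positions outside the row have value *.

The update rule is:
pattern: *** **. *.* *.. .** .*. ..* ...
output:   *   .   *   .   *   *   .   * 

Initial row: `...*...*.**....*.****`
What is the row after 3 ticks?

********..*.*********

.*.*.*.***..**.******
*********...*.*******
********..*.*********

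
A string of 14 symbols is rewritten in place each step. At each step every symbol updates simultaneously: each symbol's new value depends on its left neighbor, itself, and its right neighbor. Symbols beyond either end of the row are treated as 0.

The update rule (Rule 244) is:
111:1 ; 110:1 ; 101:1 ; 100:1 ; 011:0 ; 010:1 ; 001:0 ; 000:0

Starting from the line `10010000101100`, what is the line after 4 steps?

00011011000111

step 1: 11011000110110
step 2: 01101100011011
step 3: 00110110001101
step 4: 00011011000111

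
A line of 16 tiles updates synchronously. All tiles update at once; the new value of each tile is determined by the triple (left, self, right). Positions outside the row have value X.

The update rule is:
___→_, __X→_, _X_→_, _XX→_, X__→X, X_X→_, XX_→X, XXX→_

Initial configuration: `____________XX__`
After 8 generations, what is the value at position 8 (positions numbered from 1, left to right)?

X

generation 1: X____________XX_
generation 2: XX____________X_
generation 3: _XX_____________
generation 4: __XX____________
generation 5: X__XX___________
generation 6: XX__XX__________
generation 7: _XX__XX_________
generation 8: __XX__XX________
position 8 holds X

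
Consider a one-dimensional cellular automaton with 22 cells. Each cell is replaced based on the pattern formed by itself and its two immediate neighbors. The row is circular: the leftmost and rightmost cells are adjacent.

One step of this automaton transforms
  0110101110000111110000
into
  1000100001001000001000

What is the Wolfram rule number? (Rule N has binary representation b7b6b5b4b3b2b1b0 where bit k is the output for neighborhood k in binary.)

22

position 7: 111 → 0  (bit 7 = 0)
position 2: 110 → 0  (bit 6 = 0)
position 3: 101 → 0  (bit 5 = 0)
position 9: 100 → 1  (bit 4 = 1)
position 1: 011 → 0  (bit 3 = 0)
position 4: 010 → 1  (bit 2 = 1)
position 0: 001 → 1  (bit 1 = 1)
position 10: 000 → 0  (bit 0 = 0)
bits b7..b0 = 00010110 = 22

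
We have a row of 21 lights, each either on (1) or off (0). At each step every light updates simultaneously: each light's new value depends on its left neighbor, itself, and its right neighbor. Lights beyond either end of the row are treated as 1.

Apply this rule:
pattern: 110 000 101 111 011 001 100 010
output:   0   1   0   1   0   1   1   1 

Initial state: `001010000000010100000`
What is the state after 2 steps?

110001111111100011111

step 1: 111011111111110111111
step 2: 110001111111100011111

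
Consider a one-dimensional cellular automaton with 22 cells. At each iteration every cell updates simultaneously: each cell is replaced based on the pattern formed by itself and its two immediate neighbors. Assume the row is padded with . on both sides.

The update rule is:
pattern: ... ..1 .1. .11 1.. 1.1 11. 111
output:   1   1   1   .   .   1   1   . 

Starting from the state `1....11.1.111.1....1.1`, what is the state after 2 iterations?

11..11...1.1..11.....1

iteration 1: 1.111.1111..111.111111
iteration 2: 11..11...1.1..11.....1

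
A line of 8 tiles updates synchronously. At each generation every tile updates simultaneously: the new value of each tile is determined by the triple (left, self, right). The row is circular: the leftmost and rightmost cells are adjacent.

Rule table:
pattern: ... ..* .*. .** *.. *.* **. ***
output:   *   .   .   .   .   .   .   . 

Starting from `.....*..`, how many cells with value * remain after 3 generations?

5

generation 1: ****...*
generation 2: .....*..  (repeats generation 0; period 2)
generation 3: ****...*
count of *: 5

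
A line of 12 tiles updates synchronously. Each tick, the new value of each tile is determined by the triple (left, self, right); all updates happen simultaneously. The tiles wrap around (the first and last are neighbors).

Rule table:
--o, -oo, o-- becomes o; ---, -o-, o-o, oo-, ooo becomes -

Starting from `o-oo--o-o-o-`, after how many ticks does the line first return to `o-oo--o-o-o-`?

24

tick 1: --o-oo------
tick 2: -o--o-o-----
tick 3: o-oo---o----
tick 4: --o-o-o-o--o
tick 5: oo-------oo-
tick 6: o-o-----oo--
tick 7: ---o---oo-oo
tick 8: o-o-o-oo--o-
tick 9: ------o-oo--
tick 10: -----o--o-o-
tick 11: ----o-oo---o
tick 12: o--o--o-o-o-
tick 13: -oo-oo------
tick 14: oo--o-o-----
tick 15: o-oo---o---o
tick 16: --o-o-o-o-oo
tick 17: oo--------o-
tick 18: o-o------o--
tick 19: ---o----o-oo
tick 20: o-o-o--o--o-
tick 21: -----oo-oo--
tick 22: ----oo--o-o-
tick 23: ---oo-oo---o
tick 24: o-oo--o-o-o-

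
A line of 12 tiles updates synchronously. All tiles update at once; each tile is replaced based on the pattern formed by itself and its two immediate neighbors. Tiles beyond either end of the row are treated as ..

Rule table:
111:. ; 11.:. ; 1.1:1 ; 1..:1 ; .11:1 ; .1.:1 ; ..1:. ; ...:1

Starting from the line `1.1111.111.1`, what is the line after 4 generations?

generation 1: 111...11..11
generation 2: 1..11.1.1.1.
generation 3: 11.1.1111111
generation 4: 1.1111......

1.1111......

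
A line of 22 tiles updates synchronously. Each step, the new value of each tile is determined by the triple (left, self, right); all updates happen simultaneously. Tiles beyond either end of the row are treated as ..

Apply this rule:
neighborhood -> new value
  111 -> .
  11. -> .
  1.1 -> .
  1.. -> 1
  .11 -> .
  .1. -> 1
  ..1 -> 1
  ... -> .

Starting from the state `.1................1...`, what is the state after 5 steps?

111.111......111......

step 1: 111..............111..
step 2: ...1............1...1.
step 3: ..111..........111.111
step 4: .1...1........1.......
step 5: 111.111......111......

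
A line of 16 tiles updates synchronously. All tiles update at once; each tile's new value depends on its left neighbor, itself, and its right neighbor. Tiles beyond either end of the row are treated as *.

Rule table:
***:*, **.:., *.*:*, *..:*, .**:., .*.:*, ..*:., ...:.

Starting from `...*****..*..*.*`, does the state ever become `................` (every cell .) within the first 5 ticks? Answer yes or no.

no

*...***.*.**.**.
.*...*.***..*..*
***..**.*.*.**..
**.*...*****..*.
*.***...***.*.**
tick 5 is *.***...***.*.**, still not uniform .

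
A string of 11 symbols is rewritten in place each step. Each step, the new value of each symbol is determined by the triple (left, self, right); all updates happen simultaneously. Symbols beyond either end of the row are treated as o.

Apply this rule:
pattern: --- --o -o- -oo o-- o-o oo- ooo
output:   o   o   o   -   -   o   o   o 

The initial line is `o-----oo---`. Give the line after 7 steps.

o-oooo-o-oo
oo-oooooo-o
ooo-oooooo-
oooo-oooooo
ooooo-ooooo
oooooo-oooo
ooooooo-ooo

ooooooo-ooo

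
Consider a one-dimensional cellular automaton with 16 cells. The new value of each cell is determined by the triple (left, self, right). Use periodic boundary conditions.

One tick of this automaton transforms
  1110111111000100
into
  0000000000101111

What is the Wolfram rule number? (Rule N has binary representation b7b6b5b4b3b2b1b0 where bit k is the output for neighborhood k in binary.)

position 1: 111 → 0  (bit 7 = 0)
position 2: 110 → 0  (bit 6 = 0)
position 3: 101 → 0  (bit 5 = 0)
position 10: 100 → 1  (bit 4 = 1)
position 0: 011 → 0  (bit 3 = 0)
position 13: 010 → 1  (bit 2 = 1)
position 12: 001 → 1  (bit 1 = 1)
position 11: 000 → 0  (bit 0 = 0)
bits b7..b0 = 00010110 = 22

22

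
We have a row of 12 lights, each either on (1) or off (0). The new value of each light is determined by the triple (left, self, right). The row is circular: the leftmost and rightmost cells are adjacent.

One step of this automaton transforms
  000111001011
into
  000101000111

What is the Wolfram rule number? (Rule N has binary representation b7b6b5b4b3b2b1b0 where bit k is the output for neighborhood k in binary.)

position 4: 111 → 0  (bit 7 = 0)
position 5: 110 → 1  (bit 6 = 1)
position 9: 101 → 1  (bit 5 = 1)
position 0: 100 → 0  (bit 4 = 0)
position 3: 011 → 1  (bit 3 = 1)
position 8: 010 → 0  (bit 2 = 0)
position 2: 001 → 0  (bit 1 = 0)
position 1: 000 → 0  (bit 0 = 0)
bits b7..b0 = 01101000 = 104

104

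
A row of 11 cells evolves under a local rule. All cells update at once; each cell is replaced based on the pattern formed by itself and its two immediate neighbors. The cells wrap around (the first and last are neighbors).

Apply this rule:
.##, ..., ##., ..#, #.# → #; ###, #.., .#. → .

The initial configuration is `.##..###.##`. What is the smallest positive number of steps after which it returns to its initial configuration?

###.##.####
..######...
###....#.##
..#.###.##.
##.##.####.
#######..##
......#.##.
######.###.
#....###.##
#.####.###.
.##..###.##

11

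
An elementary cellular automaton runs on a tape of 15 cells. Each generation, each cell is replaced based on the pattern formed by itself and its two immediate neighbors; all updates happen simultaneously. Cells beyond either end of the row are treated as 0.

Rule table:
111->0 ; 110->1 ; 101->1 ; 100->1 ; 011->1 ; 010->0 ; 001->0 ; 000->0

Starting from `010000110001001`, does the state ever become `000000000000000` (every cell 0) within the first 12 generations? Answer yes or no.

no

001000111000100
000100101100010
000010011110001
000001010011000
000000101011100
000000010110110
000000001111111
000000001000001
000000000100000
000000000010000
000000000001000
000000000000100
generation 12 is 000000000000100, still not uniform 0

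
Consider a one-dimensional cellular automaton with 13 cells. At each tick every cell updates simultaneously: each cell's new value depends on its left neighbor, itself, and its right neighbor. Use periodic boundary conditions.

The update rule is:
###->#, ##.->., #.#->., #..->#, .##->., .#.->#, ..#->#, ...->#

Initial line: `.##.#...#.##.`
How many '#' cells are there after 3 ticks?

5

#...#####...#
.###.###.###.
#.#...#...#.#
count of #: 5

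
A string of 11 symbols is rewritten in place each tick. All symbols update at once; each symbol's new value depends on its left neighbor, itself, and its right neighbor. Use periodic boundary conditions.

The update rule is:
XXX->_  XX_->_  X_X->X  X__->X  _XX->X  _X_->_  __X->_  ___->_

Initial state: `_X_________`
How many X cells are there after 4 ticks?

1

__X________
___X_______
____X______
_____X_____
count of X: 1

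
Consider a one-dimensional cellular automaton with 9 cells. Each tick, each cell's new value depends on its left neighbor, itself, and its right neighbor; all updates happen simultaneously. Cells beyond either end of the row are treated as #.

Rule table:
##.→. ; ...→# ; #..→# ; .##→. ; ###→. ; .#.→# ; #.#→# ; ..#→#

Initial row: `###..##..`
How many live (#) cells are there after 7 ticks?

tick 1: ...##..##
tick 2: ###..##..  (repeats tick 0; period 2)
tick 7: ...##..##
count of #: 4

4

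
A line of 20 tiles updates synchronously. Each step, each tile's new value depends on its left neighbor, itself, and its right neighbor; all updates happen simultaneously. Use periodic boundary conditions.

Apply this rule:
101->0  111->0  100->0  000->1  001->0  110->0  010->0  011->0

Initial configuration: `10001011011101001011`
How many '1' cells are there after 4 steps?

00100000000000000000
10001111111111111111
00100000000000000000  (repeats step 1; period 2)
step 4: 10001111111111111111
count of 1: 17

17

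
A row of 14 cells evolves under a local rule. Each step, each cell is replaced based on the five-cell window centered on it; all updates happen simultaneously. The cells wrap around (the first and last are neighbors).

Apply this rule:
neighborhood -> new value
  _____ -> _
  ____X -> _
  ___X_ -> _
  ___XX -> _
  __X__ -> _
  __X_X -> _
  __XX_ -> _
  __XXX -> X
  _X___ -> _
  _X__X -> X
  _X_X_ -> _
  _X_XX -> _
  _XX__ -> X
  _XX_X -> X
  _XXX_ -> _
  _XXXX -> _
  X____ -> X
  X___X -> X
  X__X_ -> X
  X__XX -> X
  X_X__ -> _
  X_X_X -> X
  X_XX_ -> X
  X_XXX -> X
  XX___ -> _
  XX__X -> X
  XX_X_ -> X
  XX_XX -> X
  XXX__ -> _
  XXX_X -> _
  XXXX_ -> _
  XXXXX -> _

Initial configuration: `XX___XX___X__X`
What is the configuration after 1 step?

___X__X_X__XXX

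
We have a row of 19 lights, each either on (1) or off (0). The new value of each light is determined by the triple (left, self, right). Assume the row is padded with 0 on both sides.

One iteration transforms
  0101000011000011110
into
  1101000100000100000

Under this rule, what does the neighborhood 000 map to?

At position 5 the neighborhood is 000; the next row has 0 there.

0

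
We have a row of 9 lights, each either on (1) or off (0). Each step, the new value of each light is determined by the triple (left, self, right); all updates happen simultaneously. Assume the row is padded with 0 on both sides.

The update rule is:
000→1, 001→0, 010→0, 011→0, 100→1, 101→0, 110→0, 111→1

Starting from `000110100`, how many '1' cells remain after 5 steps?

110000011
001111000
100110111
010000010
001111001
count of 1: 5

5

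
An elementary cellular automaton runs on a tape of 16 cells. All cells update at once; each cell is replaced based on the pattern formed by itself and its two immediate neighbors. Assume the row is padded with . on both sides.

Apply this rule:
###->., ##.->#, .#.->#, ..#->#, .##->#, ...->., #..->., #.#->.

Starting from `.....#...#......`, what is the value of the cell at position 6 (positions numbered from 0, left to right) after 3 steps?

....##..##......
...###.###......
..##.#.#.#......
position 6 holds .

.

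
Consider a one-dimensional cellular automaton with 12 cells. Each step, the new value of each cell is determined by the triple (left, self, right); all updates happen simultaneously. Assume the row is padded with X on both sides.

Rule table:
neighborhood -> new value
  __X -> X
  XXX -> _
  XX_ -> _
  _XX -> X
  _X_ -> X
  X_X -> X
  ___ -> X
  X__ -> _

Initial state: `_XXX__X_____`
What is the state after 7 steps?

XX___XXX_XX_

step 1: XX___XX_XXXX
step 2: ___XXX_XX___
step 3: _XXX__XX__XX
step 4: XX___XX__XX_
step 5: ___XXX__XX_X
step 6: _XXX___XX_XX
step 7: XX___XXX_XX_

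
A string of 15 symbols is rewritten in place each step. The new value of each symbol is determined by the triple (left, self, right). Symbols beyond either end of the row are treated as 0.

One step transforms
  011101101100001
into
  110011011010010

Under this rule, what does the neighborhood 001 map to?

1

At position 0 the neighborhood is 001; the next row has 1 there.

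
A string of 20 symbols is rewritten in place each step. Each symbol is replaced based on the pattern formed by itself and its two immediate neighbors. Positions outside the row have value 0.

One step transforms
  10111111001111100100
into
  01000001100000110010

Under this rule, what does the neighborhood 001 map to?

0

At position 9 the neighborhood is 001; the next row has 0 there.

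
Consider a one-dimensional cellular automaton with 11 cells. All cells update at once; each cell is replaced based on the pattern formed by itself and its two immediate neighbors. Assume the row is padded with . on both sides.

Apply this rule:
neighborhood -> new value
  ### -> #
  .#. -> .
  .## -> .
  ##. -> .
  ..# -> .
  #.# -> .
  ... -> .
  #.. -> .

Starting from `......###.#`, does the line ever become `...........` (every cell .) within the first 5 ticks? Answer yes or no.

.......#...
...........
all cells are . at tick 2

yes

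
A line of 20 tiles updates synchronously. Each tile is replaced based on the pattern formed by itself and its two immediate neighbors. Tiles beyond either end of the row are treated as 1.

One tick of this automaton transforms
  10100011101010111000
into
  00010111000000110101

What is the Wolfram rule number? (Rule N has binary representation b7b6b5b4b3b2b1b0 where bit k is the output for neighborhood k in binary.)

position 7: 111 → 1  (bit 7 = 1)
position 0: 110 → 0  (bit 6 = 0)
position 1: 101 → 0  (bit 5 = 0)
position 3: 100 → 1  (bit 4 = 1)
position 6: 011 → 1  (bit 3 = 1)
position 2: 010 → 0  (bit 2 = 0)
position 5: 001 → 1  (bit 1 = 1)
position 4: 000 → 0  (bit 0 = 0)
bits b7..b0 = 10011010 = 154

154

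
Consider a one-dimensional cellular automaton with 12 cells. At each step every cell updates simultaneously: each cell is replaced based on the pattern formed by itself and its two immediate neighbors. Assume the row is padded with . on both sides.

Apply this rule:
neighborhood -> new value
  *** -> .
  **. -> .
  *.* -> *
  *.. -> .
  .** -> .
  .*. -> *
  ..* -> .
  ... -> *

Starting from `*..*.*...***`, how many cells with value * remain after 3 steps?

*..***.*....
*.....**.***
*.***...*...
count of *: 5

5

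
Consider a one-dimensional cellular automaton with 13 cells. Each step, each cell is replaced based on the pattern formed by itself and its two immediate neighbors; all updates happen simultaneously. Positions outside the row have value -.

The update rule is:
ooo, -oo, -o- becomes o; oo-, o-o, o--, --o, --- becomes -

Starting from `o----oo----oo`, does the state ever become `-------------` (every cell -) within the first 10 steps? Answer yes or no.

step 1: o----o-----o-
step 2: o----o-----o-  (fixed point — unchanged through step 10)
step 10 is o----o-----o-, still not uniform -

no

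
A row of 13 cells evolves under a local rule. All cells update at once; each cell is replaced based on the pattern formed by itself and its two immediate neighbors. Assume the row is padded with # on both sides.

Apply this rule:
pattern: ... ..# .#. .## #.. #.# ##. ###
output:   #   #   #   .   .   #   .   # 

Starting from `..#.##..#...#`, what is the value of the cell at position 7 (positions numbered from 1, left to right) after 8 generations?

#

generation 1: .###...##.##.
generation 2: #.#..##..#..#
generation 3: .##.#...##.#.
generation 4: #..##.##..###
generation 5: ..#..#...#.##
generation 6: .##.##.####.#
generation 7: #..#..#.##.#.
generation 8: ..##.###..###
position 7 holds #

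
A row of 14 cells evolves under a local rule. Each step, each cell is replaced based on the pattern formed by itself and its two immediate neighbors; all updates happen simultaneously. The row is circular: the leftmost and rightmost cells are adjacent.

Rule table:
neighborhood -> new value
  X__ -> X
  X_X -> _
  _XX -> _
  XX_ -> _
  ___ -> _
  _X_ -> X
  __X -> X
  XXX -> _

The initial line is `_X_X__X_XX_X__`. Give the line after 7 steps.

step 1: XX_XXXX____XX_
step 2: _______X__X___
step 3: ______XXXXXX__
step 4: _____X______X_
step 5: ____XXX____XXX
step 6: X__X___X__X___
step 7: XXXXX_XXXXXX_X

XXXXX_XXXXXX_X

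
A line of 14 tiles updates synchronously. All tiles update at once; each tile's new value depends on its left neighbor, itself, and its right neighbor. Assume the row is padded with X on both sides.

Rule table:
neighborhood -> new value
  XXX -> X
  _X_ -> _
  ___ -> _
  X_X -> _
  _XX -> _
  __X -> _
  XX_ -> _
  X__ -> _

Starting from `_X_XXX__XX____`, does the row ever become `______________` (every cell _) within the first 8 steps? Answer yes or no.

____X_________
______________
all cells are _ at step 2

yes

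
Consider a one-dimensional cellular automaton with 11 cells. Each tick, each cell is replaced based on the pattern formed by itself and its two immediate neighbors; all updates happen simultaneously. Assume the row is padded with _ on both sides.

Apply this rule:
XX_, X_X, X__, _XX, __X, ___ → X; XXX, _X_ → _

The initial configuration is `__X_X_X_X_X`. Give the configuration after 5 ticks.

XX__XX_X_X_

tick 1: XX_X_X_X_X_
tick 2: XXX_X_X_X_X
tick 3: X_XX_X_X_X_
tick 4: _XXXX_X_X_X
tick 5: XX__XX_X_X_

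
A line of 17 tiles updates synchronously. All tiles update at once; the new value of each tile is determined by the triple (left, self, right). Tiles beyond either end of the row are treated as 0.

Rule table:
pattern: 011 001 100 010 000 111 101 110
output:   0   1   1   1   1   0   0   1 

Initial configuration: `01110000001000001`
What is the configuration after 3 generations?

00111111111111111

10011111111111111
11100000000000001
00111111111111111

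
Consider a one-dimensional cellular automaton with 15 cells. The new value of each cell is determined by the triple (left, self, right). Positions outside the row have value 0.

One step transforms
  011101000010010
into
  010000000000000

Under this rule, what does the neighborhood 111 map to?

0

At position 2 the neighborhood is 111; the next row has 0 there.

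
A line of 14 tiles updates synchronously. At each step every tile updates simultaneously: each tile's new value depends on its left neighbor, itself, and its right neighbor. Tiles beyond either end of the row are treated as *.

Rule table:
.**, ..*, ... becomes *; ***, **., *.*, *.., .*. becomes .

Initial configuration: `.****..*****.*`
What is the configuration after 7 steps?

.*....**.....*
...****..*****
.***....**....
.*...****..***
...***....**..
.***...****..*
.*...***....**

.*...***....**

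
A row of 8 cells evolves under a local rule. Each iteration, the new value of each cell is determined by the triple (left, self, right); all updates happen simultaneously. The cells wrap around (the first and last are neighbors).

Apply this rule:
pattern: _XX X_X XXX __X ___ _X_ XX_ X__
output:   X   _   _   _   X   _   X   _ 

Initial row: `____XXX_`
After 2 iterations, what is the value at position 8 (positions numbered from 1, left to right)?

_

XXX_X_X_
X_X_____
position 8 holds _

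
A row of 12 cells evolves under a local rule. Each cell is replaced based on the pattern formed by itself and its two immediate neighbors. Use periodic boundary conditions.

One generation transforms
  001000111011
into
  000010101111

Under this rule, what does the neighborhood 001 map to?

0

At position 1 the neighborhood is 001; the next row has 0 there.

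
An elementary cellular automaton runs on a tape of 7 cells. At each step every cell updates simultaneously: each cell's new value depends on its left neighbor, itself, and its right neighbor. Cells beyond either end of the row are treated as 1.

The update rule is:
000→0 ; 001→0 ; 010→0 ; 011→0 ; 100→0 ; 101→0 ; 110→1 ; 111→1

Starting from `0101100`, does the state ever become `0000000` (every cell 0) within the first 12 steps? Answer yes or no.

0000100
0000000
all cells are 0 at step 2

yes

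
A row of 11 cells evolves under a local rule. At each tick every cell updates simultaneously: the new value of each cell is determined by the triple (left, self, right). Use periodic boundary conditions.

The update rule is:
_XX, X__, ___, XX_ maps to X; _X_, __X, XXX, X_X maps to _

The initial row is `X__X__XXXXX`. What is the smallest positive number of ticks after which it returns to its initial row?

XX__X_X____
XXX____XXX_
X_XXXX_X_X_
__X__X_____
X__X__XXXXX

5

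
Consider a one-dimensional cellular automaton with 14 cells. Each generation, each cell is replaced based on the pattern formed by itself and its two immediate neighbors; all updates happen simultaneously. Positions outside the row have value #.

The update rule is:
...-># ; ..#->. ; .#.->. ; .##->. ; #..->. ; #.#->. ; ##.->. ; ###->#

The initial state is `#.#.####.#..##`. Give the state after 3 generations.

..#..##..##...

.....##......#
.###....####..
..#..##..##...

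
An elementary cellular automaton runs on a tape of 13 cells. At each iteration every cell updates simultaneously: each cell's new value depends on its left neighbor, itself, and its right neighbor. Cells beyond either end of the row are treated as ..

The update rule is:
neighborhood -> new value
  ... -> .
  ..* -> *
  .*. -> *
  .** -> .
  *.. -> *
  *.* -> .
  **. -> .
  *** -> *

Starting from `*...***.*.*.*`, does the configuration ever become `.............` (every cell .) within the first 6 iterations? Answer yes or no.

**.*.*..*.*.*
...*.****.*.*
..**..**..*.*
.*..**..***.*
****..**.*..*
.**.**...****
iteration 6 is .**.**...****, still not uniform .

no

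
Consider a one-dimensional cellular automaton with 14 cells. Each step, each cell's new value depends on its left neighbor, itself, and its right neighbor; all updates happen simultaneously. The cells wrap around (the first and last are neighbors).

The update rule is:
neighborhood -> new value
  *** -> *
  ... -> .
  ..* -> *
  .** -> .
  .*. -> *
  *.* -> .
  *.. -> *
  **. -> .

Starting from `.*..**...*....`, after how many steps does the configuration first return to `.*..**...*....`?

14

step 1: ****..*.***...
step 2: .**.***..*.*.*
step 3: .....*.***.*.*
step 4: *...**..*..*.*
step 5: .*.*..******..
step 6: **.***.****.*.
step 7: ....*...**..*.
step 8: ...***.*..****
step 9: *.*.*..***.**.
step 10: *.*.***.*.....
step 11: *.*..*..**...*
step 12: ..******..*.*.
step 13: .*.****.***.**
step 14: .*..**...*....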